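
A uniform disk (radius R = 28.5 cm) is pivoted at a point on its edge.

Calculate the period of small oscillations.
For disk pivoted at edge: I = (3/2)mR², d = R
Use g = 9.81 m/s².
I/m = (3/2)R² = 0.1218 m²; d = R = 0.285 m
T = 2π√((3/2)R²/(gR)) = 2π√(3R/(2g)) = 1.312 s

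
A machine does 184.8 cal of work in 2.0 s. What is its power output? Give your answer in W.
P = W/t = 773.2 J / 2 s = 386.6 W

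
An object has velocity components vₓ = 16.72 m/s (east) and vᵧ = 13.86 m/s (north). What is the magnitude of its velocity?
|v| = √(vₓ² + vᵧ²) = √(16.72² + 13.86²) = √(471.658) = 21.72 m/s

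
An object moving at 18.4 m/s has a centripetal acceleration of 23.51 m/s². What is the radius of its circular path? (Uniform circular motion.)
r = v²/a_c = 18.4²/23.51 = 14.4 m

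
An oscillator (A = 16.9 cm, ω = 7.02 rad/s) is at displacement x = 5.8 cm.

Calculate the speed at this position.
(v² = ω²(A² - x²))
v = ω√(A² − x²) = 7.02×√(0.169² − 0.058²) = 1.114 m/s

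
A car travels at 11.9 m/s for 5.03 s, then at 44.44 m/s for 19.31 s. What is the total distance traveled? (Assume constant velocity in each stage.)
d₁ = v₁t₁ = 11.9 × 5.03 = 59.857 m
d₂ = v₂t₂ = 44.44 × 19.31 = 858.136 m
d_total = 59.857 + 858.136 = 917.99 m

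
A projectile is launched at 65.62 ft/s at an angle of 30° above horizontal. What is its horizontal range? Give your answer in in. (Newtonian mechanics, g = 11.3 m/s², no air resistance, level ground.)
R = v₀² sin(2θ) / g (with unit conversion) = 1207.0 in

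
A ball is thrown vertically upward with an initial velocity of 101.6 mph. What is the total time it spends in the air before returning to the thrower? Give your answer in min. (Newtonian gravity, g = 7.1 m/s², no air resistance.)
t_total = 2v₀/g (with unit conversion) = 0.2132 min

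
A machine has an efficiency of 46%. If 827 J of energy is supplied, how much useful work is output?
W_out = η × W_in = 0.46 × 827 = 380.42 J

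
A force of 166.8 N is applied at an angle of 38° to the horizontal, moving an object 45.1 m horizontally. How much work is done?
W = Fd cosθ = 166.8×45.1×cos(38°) = 5928.0 J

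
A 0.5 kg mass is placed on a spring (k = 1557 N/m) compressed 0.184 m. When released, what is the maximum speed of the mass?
½kx² = ½mv² → v = x√(k/m) = 0.184×√(1557/0.5) = 10.27 m/s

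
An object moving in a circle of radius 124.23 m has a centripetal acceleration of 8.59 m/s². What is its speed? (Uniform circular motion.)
v = √(a_c × r) = √(8.59 × 124.23) = 32.67 m/s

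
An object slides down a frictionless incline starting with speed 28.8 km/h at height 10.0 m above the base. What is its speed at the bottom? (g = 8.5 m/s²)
½mv₀² + mgh = ½mv² → v = √(v₀² + 2gh) = √(8² + 2×8.5×10) = 15.3 m/s = 55.07 km/h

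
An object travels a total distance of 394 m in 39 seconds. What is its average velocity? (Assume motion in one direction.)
v_avg = Δd / Δt = 394 / 39 = 10.1 m/s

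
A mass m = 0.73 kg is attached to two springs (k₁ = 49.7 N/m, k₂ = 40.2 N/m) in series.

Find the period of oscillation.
k_eq = k₁k₂/(k₁+k₂) = 22.22 N/m
T = 2π√(m/k_eq) = 2π√(0.73/22.22) = 1.139 s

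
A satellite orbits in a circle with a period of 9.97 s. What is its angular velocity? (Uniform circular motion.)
ω = 2π/T = 2π/9.97 = 0.6302 rad/s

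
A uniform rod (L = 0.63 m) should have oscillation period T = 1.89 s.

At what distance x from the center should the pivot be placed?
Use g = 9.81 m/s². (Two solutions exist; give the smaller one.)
T = 2π√((L²/12 + x²)/(gx)). Let c = T²g/(4π²) = 0.8876.
x² − cx + L²/12 = 0 → x = (c − √(c² − L²/3))/2 = 0.03897 m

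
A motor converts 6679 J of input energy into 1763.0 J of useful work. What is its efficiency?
η = W_out/W_in = 1763.0/6679 = 0.264 = 26.4%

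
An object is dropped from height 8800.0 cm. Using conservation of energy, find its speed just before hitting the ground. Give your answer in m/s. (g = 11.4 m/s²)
mgh = ½mv² → v = √(2gh) = √(2×11.4×88) = 44.79 m/s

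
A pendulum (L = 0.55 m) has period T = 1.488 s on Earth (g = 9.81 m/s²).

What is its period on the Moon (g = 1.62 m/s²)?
T = 2π√(L/g), so T_moon/T_earth = √(g_earth/g_moon)
T_moon = 2π√(0.55/1.62) = 3.661 s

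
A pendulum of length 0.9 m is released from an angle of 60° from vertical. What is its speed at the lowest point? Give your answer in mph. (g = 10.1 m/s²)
h = L(1 − cosθ) = 0.9×(1 − cos60°) = 0.45 m
v = √(2gh) = √(2×10.1×0.45) = 3.015 m/s = 6.744 mph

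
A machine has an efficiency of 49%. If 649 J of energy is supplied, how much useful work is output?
W_out = η × W_in = 0.49 × 649 = 318.01 J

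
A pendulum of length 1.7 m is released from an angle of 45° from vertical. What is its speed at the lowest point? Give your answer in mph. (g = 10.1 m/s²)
h = L(1 − cosθ) = 1.7×(1 − cos45°) = 0.4979 m
v = √(2gh) = √(2×10.1×0.4979) = 3.171 m/s = 7.094 mph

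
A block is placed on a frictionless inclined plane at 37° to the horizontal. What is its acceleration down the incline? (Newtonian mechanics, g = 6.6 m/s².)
a = g sin(θ) = 6.6 × sin(37°) = 6.6 × 0.6018 = 3.97 m/s²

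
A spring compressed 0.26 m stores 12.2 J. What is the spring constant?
PE = ½kx² → k = 2PE/x² = 2×12.2/0.26² = 360.9 N/m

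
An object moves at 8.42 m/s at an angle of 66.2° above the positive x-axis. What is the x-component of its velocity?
vₓ = v cos(θ) = 8.42 × cos(66.2°) = 3.4 m/s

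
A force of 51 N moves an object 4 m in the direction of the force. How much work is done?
W = Fd = 51×4 = 204.0 J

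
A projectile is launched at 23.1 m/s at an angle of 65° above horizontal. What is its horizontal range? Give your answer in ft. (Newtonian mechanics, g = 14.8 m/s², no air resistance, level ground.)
R = v₀² sin(2θ) / g (with unit conversion) = 90.62 ft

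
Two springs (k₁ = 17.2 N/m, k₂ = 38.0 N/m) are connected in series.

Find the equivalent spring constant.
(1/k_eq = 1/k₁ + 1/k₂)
1/k_eq = 1/17.2 + 1/38.0 = 0.084455; k_eq = 11.84 N/m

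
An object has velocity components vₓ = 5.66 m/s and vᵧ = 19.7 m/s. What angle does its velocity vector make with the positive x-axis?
θ = arctan(vᵧ/vₓ) = arctan(19.7/5.66) = 73.97°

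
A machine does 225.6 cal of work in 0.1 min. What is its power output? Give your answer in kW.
P = W/t = 943.9 J / 6 s = 157.3 W = 0.1573 kW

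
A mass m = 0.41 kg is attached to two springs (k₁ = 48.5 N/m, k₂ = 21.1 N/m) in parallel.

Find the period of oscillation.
k_eq = k₁+k₂ = 69.6 N/m
T = 2π√(m/k_eq) = 2π√(0.41/69.6) = 0.4822 s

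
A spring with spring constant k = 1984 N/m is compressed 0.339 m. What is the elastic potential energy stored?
PE = ½kx² = ½×1984×0.339² = 114.0 J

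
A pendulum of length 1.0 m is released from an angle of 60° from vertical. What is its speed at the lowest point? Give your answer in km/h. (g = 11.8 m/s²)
h = L(1 − cosθ) = 1.0×(1 − cos60°) = 0.5 m
v = √(2gh) = √(2×11.8×0.5) = 3.435 m/s = 12.37 km/h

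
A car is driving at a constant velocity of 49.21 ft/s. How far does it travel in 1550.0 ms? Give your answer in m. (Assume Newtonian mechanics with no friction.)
d = vt (with unit conversion) = 23.25 m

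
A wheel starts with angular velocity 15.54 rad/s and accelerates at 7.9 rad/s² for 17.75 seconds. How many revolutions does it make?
θ = ω₀t + ½αt² = 15.54×17.75 + ½×7.9×17.75² = 1520.33 rad
Revolutions = θ/(2π) = 1520.33/(2π) = 241.97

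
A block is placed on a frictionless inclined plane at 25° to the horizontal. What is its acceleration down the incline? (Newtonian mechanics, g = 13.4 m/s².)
a = g sin(θ) = 13.4 × sin(25°) = 13.4 × 0.4226 = 5.66 m/s²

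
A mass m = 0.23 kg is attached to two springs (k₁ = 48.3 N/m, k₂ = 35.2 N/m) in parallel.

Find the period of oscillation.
k_eq = k₁+k₂ = 83.5 N/m
T = 2π√(m/k_eq) = 2π√(0.23/83.5) = 0.3298 s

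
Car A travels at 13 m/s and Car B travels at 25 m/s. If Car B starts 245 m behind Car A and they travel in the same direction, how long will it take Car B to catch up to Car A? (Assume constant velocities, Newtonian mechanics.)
Relative speed: v_rel = 25 - 13 = 12 m/s
Time to catch: t = d₀/v_rel = 245/12 = 20.42 s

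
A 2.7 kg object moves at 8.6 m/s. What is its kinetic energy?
KE = ½mv² = ½×2.7×8.6² = 99.846 J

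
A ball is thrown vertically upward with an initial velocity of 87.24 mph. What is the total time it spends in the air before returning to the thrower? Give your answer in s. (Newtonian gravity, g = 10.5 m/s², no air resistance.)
t_total = 2v₀/g (with unit conversion) = 7.429 s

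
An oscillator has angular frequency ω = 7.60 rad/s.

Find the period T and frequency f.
T = 2π/ω = 2π/7.6 = 0.8267 s; f = ω/2π = 1.21 Hz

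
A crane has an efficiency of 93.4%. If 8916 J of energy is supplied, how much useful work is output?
W_out = η × W_in = 0.934 × 8916 = 8327.5 J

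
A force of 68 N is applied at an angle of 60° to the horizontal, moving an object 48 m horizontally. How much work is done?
W = Fd cosθ = 68×48×cos(60°) = 1632.0 J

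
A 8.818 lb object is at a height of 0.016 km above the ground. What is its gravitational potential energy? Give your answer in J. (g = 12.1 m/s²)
PE = mgh = 4 kg × 12.1 m/s² × 16 m = 774.4 J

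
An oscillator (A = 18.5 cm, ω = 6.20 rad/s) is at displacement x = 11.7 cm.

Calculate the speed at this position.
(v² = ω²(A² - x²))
v = ω√(A² − x²) = 6.2×√(0.185² − 0.117²) = 0.8885 m/s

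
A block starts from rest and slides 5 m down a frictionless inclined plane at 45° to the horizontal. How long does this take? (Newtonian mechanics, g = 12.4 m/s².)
a = g sin(θ) = 12.4 × sin(45°) = 8.77 m/s²
t = √(2d/a) = √(2 × 5 / 8.77) = 1.07 s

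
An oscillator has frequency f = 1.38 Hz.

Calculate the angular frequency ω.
ω = 2πf = 2π×1.38 = 8.671 rad/s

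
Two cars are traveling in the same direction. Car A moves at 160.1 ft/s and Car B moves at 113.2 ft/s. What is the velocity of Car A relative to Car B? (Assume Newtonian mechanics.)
v_rel = v_A - v_B = 160.1 - 113.2 = 46.9 ft/s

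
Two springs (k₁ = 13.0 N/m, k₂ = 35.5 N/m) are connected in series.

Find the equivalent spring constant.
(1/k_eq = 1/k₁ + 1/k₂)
1/k_eq = 1/13.0 + 1/35.5 = 0.10509; k_eq = 9.515 N/m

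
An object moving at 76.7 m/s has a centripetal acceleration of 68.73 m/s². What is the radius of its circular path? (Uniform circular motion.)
r = v²/a_c = 76.7²/68.73 = 85.59 m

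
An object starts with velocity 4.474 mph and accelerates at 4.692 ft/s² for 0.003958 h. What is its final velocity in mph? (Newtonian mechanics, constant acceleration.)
v = v₀ + at (with unit conversion) = 50.06 mph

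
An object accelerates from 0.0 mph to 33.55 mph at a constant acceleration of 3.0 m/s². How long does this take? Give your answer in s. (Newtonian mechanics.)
t = (v - v₀)/a (with unit conversion) = 4.999 s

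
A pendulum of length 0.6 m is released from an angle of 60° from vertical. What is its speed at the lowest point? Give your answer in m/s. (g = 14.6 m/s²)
h = L(1 − cosθ) = 0.6×(1 − cos60°) = 0.3 m
v = √(2gh) = √(2×14.6×0.3) = 2.96 m/s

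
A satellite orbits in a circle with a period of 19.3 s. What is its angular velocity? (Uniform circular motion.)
ω = 2π/T = 2π/19.3 = 0.3256 rad/s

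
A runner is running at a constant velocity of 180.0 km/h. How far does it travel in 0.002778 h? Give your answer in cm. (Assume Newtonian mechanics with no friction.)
d = vt (with unit conversion) = 50000.0 cm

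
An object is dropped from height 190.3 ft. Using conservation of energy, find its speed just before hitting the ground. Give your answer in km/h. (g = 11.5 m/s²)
mgh = ½mv² → v = √(2gh) = √(2×11.5×58) = 36.53 m/s = 131.5 km/h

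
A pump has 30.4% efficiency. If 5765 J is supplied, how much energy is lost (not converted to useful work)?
W_out = η × W_in = 0.304×5765 = 1752.6 J
W_lost = W_in − W_out = 5765 − 1752.6 = 4012.4 J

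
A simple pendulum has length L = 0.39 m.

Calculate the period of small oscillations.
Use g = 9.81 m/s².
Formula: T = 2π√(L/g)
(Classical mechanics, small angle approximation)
T = 2π√(L/g) = 2π√(0.39/9.81) = 1.253 s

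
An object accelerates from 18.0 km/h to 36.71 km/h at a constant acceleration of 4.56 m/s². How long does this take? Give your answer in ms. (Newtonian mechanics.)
t = (v - v₀)/a (with unit conversion) = 1140.0 ms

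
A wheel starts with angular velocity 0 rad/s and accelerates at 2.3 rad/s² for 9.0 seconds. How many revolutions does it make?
θ = ω₀t + ½αt² = 0×9.0 + ½×2.3×9.0² = 93.15 rad
Revolutions = θ/(2π) = 93.15/(2π) = 14.83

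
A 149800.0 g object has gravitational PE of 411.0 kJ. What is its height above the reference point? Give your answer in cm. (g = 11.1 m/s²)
PE = mgh → h = PE/(mg) = 4.11e+05 J / (149.8 kg × 11.1 m/s²) = 247.2 m = 24720.0 cm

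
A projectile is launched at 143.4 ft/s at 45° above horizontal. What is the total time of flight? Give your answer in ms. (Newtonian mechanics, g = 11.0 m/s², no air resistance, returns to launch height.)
T = 2v₀sin(θ)/g (with unit conversion) = 5619.0 ms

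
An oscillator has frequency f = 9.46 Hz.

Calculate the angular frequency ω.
ω = 2πf = 2π×9.46 = 59.44 rad/s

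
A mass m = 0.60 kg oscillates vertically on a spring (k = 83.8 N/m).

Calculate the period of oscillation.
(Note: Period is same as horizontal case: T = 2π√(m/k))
T = 2π√(m/k) = 2π√(0.6/83.8) = 0.5317 s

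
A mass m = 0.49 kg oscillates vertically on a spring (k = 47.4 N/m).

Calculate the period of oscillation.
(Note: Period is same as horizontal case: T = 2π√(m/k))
T = 2π√(m/k) = 2π√(0.49/47.4) = 0.6388 s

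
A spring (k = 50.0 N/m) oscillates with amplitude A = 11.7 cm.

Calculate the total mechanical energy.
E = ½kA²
E = ½kA² = ½×50.0×(0.117)² = 0.3422 J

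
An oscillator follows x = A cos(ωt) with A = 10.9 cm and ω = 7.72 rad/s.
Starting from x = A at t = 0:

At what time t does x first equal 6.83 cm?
cos(ωt) = x/A = 6.83/10.9 = 0.6266
ωt = arccos(0.6266) = 0.8936 rad
t = 0.8936/7.72 = 0.1158 s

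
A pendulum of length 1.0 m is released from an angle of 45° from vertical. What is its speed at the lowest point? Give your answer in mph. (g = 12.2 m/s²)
h = L(1 − cosθ) = 1.0×(1 − cos45°) = 0.2929 m
v = √(2gh) = √(2×12.2×0.2929) = 2.673 m/s = 5.98 mph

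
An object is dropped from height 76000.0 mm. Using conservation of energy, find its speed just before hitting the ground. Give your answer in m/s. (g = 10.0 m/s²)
mgh = ½mv² → v = √(2gh) = √(2×10.0×76) = 38.99 m/s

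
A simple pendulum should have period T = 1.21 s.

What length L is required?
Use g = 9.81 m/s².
T = 2π√(L/g) → L = g(T/2π)² = 9.81×(1.21/2π)² = 0.3638 m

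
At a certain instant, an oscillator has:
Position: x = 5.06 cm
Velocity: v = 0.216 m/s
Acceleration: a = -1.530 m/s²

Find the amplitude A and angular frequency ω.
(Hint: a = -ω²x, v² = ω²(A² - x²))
a = −ω²x → ω = √(|a|/x) = √(1.53/0.0506) = 5.499 rad/s
v² = ω²(A² − x²) → A = √(x² + v²/ω²) = √(0.0506² + 0.216²/5.499²) = 0.06406 m = 6.406 cm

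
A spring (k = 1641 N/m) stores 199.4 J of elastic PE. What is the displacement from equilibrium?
PE = ½kx² → x = √(2PE/k) = √(2×199.4/1641) = 0.493 m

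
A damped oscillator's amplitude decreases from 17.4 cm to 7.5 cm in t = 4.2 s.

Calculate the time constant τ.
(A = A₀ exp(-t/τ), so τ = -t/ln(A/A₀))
A/A₀ = 7.5/17.4 = 0.431; ln(A/A₀) = -0.8416
τ = −t/ln(A/A₀) = −4.2/-0.8416 = 4.991 s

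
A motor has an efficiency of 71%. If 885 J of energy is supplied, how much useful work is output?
W_out = η × W_in = 0.71 × 885 = 628.35 J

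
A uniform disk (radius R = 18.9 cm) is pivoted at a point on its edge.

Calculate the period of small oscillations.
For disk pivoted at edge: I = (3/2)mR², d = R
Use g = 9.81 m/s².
I/m = (3/2)R² = 0.05358 m²; d = R = 0.189 m
T = 2π√((3/2)R²/(gR)) = 2π√(3R/(2g)) = 1.068 s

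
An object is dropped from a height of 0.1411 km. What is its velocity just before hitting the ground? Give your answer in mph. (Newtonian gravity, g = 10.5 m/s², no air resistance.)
v = √(2gh) (with unit conversion) = 121.8 mph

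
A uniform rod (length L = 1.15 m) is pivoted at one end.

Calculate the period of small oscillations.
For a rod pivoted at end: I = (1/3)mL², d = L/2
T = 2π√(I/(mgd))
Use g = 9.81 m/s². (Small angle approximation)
I/m = (1/3)L² = 0.4408 m²; d = L/2 = 0.575 m
T = 2π√(I/(mgd)) = 2π√(0.4408/(9.81×0.575)) = 1.757 s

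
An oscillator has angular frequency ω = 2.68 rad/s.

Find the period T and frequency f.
T = 2π/ω = 2π/2.68 = 2.344 s; f = ω/2π = 0.4265 Hz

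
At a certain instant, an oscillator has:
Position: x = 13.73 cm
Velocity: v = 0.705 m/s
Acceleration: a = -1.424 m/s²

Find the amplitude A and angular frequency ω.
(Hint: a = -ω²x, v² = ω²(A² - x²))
a = −ω²x → ω = √(|a|/x) = √(1.424/0.1373) = 3.22 rad/s
v² = ω²(A² − x²) → A = √(x² + v²/ω²) = √(0.1373² + 0.705²/3.22²) = 0.2584 m = 25.84 cm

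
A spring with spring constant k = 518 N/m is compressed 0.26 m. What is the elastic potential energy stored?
PE = ½kx² = ½×518×0.26² = 17.51 J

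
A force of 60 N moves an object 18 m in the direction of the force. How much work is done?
W = Fd = 60×18 = 1080.0 J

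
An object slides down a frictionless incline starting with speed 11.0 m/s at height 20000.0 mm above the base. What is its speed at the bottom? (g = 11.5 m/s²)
½mv₀² + mgh = ½mv² → v = √(v₀² + 2gh) = √(11² + 2×11.5×20) = 24.1 m/s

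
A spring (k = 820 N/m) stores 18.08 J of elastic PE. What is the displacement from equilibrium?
PE = ½kx² → x = √(2PE/k) = √(2×18.08/820) = 0.21 m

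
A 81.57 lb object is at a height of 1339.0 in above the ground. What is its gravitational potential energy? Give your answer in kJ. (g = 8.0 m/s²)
PE = mgh = 37 kg × 8.0 m/s² × 34.01 m = 1.007e+04 J = 10.07 kJ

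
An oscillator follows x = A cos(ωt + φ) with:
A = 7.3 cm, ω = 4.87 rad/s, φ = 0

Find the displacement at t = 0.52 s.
x = A cos(ωt + φ) = 7.3×cos(4.87×0.52 + 0) = -5.987 cm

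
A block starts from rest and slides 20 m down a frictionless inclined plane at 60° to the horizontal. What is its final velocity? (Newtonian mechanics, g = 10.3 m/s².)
a = g sin(θ) = 10.3 × sin(60°) = 8.92 m/s²
v = √(2ad) = √(2 × 8.92 × 20) = 18.89 m/s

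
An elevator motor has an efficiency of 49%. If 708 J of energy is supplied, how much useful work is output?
W_out = η × W_in = 0.49 × 708 = 346.92 J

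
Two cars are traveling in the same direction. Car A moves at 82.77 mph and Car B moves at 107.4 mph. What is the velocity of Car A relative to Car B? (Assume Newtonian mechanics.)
v_rel = v_A - v_B = 82.77 - 107.4 = -24.63 mph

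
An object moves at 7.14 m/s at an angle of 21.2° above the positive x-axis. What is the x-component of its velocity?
vₓ = v cos(θ) = 7.14 × cos(21.2°) = 6.66 m/s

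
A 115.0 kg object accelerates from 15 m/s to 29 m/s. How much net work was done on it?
W_net = ΔKE = ½m(v₂² − v₁²) = ½×115.0×(29² − 15²) = 35420.0 J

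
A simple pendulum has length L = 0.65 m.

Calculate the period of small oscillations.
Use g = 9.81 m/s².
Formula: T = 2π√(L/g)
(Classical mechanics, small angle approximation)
T = 2π√(L/g) = 2π√(0.65/9.81) = 1.617 s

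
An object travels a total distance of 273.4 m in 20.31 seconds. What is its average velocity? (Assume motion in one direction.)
v_avg = Δd / Δt = 273.4 / 20.31 = 13.46 m/s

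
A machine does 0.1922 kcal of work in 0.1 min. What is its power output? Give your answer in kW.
P = W/t = 804.2 J / 6 s = 134 W = 0.134 kW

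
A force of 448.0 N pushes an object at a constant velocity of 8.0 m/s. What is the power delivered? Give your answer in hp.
P = Fv = 448 N × 8 m/s = 3584 W = 4.806 hp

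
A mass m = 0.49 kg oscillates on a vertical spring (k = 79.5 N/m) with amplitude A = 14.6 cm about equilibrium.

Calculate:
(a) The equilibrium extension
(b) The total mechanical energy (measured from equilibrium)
x_eq = mg/k = 0.49×9.81/79.5 = 0.06046 m = 6.046 cm
E = ½kA² = ½×79.5×(0.146)² = 0.8473 J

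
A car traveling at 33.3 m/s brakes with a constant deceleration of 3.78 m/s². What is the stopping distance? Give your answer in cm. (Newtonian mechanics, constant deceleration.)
d = v₀² / (2a) (with unit conversion) = 14670.0 cm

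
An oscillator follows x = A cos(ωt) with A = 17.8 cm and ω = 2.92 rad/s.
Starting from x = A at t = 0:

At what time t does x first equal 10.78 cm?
cos(ωt) = x/A = 10.78/17.8 = 0.6056
ωt = arccos(0.6056) = 0.9203 rad
t = 0.9203/2.92 = 0.3152 s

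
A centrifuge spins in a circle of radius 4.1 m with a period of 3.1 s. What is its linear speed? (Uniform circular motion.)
v = 2πr/T = 2π×4.1/3.1 = 8.31 m/s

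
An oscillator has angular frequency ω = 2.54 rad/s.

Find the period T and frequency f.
T = 2π/ω = 2π/2.54 = 2.474 s; f = ω/2π = 0.4043 Hz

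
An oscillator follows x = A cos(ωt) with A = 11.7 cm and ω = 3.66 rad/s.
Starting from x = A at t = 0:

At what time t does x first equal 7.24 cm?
cos(ωt) = x/A = 7.24/11.7 = 0.6188
ωt = arccos(0.6188) = 0.9036 rad
t = 0.9036/3.66 = 0.2469 s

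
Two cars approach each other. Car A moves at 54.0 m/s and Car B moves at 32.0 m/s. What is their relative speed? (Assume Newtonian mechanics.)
v_rel = v_A + v_B = 54.0 + 32.0 = 86.0 m/s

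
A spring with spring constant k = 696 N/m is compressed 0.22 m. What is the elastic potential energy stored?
PE = ½kx² = ½×696×0.22² = 16.84 J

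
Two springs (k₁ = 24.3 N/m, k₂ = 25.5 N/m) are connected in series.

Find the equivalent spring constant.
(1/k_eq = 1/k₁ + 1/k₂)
1/k_eq = 1/24.3 + 1/25.5 = 0.080368; k_eq = 12.44 N/m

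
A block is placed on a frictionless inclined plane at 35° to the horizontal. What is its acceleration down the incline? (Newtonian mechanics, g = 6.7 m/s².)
a = g sin(θ) = 6.7 × sin(35°) = 6.7 × 0.5736 = 3.84 m/s²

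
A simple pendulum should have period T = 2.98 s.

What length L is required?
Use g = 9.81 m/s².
T = 2π√(L/g) → L = g(T/2π)² = 9.81×(2.98/2π)² = 2.207 m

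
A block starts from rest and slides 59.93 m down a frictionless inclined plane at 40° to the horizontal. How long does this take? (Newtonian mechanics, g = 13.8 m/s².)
a = g sin(θ) = 13.8 × sin(40°) = 8.87 m/s²
t = √(2d/a) = √(2 × 59.93 / 8.87) = 3.68 s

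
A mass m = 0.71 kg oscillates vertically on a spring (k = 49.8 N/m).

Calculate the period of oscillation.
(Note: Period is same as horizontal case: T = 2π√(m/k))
T = 2π√(m/k) = 2π√(0.71/49.8) = 0.7502 s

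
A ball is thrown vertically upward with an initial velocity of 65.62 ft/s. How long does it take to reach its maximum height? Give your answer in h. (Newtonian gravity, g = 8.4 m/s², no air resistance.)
t_up = v₀/g (with unit conversion) = 0.0006614 h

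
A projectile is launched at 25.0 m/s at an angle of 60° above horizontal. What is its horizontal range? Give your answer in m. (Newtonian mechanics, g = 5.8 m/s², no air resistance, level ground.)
R = v₀² sin(2θ) / g = 93.32 m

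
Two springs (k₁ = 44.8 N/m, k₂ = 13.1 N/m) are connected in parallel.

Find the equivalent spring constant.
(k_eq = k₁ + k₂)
k_eq = k₁ + k₂ = 44.8 + 13.1 = 57.9 N/m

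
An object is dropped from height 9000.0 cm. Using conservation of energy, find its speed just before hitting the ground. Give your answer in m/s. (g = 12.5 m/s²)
mgh = ½mv² → v = √(2gh) = √(2×12.5×90) = 47.43 m/s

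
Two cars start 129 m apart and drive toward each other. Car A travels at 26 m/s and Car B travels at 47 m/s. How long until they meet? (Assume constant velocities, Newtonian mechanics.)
Combined speed: v_combined = 26 + 47 = 73 m/s
Time to meet: t = d/73 = 129/73 = 1.77 s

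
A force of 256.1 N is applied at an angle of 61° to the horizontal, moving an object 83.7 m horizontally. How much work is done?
W = Fd cosθ = 256.1×83.7×cos(61°) = 10392.0 J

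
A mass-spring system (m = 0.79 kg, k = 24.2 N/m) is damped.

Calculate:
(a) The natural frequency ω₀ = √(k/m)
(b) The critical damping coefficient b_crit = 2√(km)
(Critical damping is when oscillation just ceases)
ω₀ = √(k/m) = √(24.2/0.79) = 5.535 rad/s
b_crit = 2√(km) = 2√(24.2×0.79) = 8.745 kg/s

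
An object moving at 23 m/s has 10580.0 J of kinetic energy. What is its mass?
KE = ½mv² → m = 2KE/v² = 2×10580.0/23² = 40.0 kg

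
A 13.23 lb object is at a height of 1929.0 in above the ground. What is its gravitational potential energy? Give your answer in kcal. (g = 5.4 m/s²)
PE = mgh = 6.001 kg × 5.4 m/s² × 49 m = 1588 J = 0.3795 kcal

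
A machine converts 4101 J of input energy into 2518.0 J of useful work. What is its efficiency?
η = W_out/W_in = 2518.0/4101 = 0.614 = 61.4%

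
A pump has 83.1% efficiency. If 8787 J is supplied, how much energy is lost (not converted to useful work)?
W_out = η × W_in = 0.831×8787 = 7302.0 J
W_lost = W_in − W_out = 8787 − 7302.0 = 1485.0 J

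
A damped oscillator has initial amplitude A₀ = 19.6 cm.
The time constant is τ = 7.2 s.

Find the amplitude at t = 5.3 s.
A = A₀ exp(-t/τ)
A = A₀ exp(−t/τ) = 19.6×exp(−5.3/7.2) = 9.388 cm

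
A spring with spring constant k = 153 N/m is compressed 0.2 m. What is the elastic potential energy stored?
PE = ½kx² = ½×153×0.2² = 3.06 J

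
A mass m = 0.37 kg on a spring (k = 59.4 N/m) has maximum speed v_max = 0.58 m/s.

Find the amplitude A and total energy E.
½mv²_max = ½kA² → A = v_max√(m/k) = 0.58×√(0.37/59.4) = 0.04578 m = 4.578 cm
E = ½mv²_max = ½×0.37×0.58² = 0.06223 J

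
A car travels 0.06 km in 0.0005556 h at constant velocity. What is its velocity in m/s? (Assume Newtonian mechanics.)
v = d/t (with unit conversion) = 30.0 m/s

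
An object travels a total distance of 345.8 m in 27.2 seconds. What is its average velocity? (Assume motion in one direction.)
v_avg = Δd / Δt = 345.8 / 27.2 = 12.71 m/s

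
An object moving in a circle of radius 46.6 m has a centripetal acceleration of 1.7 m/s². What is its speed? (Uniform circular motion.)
v = √(a_c × r) = √(1.7 × 46.6) = 8.9 m/s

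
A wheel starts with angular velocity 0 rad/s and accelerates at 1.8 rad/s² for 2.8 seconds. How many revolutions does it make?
θ = ω₀t + ½αt² = 0×2.8 + ½×1.8×2.8² = 7.06 rad
Revolutions = θ/(2π) = 7.06/(2π) = 1.12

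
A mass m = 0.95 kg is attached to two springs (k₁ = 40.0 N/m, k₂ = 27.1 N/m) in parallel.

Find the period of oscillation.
k_eq = k₁+k₂ = 67.1 N/m
T = 2π√(m/k_eq) = 2π√(0.95/67.1) = 0.7476 s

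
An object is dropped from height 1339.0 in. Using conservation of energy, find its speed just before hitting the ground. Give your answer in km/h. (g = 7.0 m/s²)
mgh = ½mv² → v = √(2gh) = √(2×7.0×34.01) = 21.82 m/s = 78.55 km/h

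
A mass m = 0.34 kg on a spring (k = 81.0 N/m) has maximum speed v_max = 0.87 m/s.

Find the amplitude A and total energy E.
½mv²_max = ½kA² → A = v_max√(m/k) = 0.87×√(0.34/81.0) = 0.05637 m = 5.637 cm
E = ½mv²_max = ½×0.34×0.87² = 0.1287 J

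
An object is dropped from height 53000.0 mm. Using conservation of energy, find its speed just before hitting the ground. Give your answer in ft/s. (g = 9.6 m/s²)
mgh = ½mv² → v = √(2gh) = √(2×9.6×53) = 31.9 m/s = 104.7 ft/s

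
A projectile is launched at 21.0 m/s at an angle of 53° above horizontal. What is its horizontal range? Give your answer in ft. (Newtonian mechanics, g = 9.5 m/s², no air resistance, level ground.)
R = v₀² sin(2θ) / g (with unit conversion) = 146.4 ft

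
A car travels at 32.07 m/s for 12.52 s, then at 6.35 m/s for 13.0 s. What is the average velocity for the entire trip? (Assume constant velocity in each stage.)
d₁ = v₁t₁ = 32.07 × 12.52 = 401.516 m
d₂ = v₂t₂ = 6.35 × 13.0 = 82.55 m
d_total = 484.07 m, t_total = 25.52 s
v_avg = d_total/t_total = 484.07/25.52 = 18.97 m/s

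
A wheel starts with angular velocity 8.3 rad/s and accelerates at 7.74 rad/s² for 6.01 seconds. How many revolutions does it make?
θ = ω₀t + ½αt² = 8.3×6.01 + ½×7.74×6.01² = 189.67 rad
Revolutions = θ/(2π) = 189.67/(2π) = 30.19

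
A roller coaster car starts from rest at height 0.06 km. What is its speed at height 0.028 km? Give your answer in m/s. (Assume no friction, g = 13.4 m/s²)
mgh₁ = ½mv₂² + mgh₂ → v₂ = √(2g(h₁−h₂)) = √(2×13.4×(60−28)) = 29.28 m/s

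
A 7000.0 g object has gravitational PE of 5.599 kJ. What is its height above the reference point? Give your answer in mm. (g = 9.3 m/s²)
PE = mgh → h = PE/(mg) = 5599 J / (7 kg × 9.3 m/s²) = 86.01 m = 86010.0 mm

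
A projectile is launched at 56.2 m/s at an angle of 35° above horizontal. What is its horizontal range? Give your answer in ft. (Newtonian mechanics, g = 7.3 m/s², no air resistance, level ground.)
R = v₀² sin(2θ) / g (with unit conversion) = 1334.0 ft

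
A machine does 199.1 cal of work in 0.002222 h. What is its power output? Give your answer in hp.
P = W/t = 833 J / 7.999 s = 104.1 W = 0.1397 hp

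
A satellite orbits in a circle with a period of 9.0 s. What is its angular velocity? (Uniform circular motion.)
ω = 2π/T = 2π/9.0 = 0.6981 rad/s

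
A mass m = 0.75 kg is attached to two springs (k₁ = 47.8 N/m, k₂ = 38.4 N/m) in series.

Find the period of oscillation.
k_eq = k₁k₂/(k₁+k₂) = 21.29 N/m
T = 2π√(m/k_eq) = 2π√(0.75/21.29) = 1.179 s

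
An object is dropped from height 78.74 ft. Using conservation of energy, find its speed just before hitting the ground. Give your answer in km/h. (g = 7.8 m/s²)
mgh = ½mv² → v = √(2gh) = √(2×7.8×24) = 19.35 m/s = 69.66 km/h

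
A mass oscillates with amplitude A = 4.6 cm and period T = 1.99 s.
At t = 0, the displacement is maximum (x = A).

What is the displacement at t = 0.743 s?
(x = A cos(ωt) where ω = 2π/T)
ω = 2π/T = 2π/1.99 = 3.157 rad/s
x = A cos(ωt) = 4.6×cos(3.157×0.743) = -3.219 cm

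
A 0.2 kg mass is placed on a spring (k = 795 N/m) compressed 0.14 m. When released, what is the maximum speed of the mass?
½kx² = ½mv² → v = x√(k/m) = 0.14×√(795/0.2) = 8.827 m/s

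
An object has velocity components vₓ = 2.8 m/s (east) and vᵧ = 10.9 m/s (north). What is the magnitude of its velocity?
|v| = √(vₓ² + vᵧ²) = √(2.8² + 10.9²) = √(126.65) = 11.25 m/s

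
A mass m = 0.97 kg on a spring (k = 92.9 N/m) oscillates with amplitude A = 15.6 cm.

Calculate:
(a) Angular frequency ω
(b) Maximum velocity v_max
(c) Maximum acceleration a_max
ω = √(k/m) = √(92.9/0.97) = 9.786 rad/s
v_max = ωA = 9.786×0.156 = 1.527 m/s
a_max = ω²A = 9.786²×0.156 = 14.94 m/s²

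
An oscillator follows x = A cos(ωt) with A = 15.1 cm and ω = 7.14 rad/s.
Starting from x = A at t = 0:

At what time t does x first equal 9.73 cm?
cos(ωt) = x/A = 9.73/15.1 = 0.6444
ωt = arccos(0.6444) = 0.8706 rad
t = 0.8706/7.14 = 0.1219 s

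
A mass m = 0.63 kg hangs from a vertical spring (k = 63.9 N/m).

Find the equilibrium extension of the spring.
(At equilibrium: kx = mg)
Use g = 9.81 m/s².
x_eq = mg/k = 0.63×9.81/63.9 = 0.09672 m = 9.672 cm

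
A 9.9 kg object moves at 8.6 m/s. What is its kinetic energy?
KE = ½mv² = ½×9.9×8.6² = 366.102 J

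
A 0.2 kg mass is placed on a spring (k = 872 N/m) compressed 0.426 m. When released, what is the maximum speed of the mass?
½kx² = ½mv² → v = x√(k/m) = 0.426×√(872/0.2) = 28.13 m/s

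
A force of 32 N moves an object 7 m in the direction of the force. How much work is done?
W = Fd = 32×7 = 224.0 J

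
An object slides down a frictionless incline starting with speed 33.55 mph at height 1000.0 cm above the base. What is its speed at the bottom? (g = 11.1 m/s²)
½mv₀² + mgh = ½mv² → v = √(v₀² + 2gh) = √(15² + 2×11.1×10) = 21.14 m/s = 47.29 mph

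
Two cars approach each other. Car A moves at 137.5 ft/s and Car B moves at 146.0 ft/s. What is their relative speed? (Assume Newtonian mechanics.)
v_rel = v_A + v_B = 137.5 + 146.0 = 283.5 ft/s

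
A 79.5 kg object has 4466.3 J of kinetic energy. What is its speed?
KE = ½mv² → v = √(2KE/m) = √(2×4466.3/79.5) = 10.6 m/s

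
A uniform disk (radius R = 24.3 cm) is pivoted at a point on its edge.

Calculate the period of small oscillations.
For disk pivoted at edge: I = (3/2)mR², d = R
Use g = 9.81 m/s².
I/m = (3/2)R² = 0.08857 m²; d = R = 0.243 m
T = 2π√((3/2)R²/(gR)) = 2π√(3R/(2g)) = 1.211 s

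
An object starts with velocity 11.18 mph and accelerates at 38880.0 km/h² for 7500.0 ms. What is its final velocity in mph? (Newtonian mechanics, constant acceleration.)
v = v₀ + at (with unit conversion) = 61.51 mph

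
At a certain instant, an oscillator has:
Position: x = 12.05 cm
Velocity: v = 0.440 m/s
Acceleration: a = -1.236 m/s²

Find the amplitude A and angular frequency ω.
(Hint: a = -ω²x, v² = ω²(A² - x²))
a = −ω²x → ω = √(|a|/x) = √(1.236/0.1205) = 3.203 rad/s
v² = ω²(A² − x²) → A = √(x² + v²/ω²) = √(0.1205² + 0.44²/3.203²) = 0.1827 m = 18.27 cm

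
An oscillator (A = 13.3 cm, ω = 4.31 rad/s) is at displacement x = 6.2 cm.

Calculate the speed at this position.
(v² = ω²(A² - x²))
v = ω√(A² − x²) = 4.31×√(0.133² − 0.062²) = 0.5071 m/s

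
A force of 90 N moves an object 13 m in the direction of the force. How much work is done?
W = Fd = 90×13 = 1170.0 J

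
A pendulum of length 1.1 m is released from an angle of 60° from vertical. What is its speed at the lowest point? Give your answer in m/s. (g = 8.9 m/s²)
h = L(1 − cosθ) = 1.1×(1 − cos60°) = 0.55 m
v = √(2gh) = √(2×8.9×0.55) = 3.129 m/s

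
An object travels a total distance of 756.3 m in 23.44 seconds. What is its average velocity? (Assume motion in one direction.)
v_avg = Δd / Δt = 756.3 / 23.44 = 32.27 m/s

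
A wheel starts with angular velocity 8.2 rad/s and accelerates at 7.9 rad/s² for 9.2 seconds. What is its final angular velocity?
ω = ω₀ + αt = 8.2 + 7.9 × 9.2 = 80.88 rad/s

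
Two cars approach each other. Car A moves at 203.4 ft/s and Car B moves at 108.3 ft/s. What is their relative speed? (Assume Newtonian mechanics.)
v_rel = v_A + v_B = 203.4 + 108.3 = 311.7 ft/s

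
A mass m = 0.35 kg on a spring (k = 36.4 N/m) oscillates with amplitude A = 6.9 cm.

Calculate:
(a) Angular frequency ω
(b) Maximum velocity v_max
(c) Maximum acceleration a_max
ω = √(k/m) = √(36.4/0.35) = 10.2 rad/s
v_max = ωA = 10.2×0.069 = 0.7037 m/s
a_max = ω²A = 10.2²×0.069 = 7.176 m/s²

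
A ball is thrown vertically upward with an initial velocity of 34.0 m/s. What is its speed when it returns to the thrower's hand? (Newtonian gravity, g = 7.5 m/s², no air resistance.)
By conservation of energy, the ball returns at the same speed = 34.0 m/s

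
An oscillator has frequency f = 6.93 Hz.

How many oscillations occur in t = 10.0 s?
n = f×t = 6.93×10.0 = 69.3 oscillations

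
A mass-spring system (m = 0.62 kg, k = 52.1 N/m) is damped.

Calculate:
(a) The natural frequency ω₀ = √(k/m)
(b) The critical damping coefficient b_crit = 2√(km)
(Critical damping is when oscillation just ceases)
ω₀ = √(k/m) = √(52.1/0.62) = 9.167 rad/s
b_crit = 2√(km) = 2√(52.1×0.62) = 11.37 kg/s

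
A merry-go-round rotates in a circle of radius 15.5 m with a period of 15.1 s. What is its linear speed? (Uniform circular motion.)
v = 2πr/T = 2π×15.5/15.1 = 6.45 m/s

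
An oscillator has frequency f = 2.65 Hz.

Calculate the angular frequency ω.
ω = 2πf = 2π×2.65 = 16.65 rad/s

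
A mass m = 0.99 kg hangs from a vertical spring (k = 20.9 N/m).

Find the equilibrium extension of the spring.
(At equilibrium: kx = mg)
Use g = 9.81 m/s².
x_eq = mg/k = 0.99×9.81/20.9 = 0.4647 m = 46.47 cm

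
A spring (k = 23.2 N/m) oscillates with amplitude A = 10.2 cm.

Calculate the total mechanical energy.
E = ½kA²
E = ½kA² = ½×23.2×(0.102)² = 0.1207 J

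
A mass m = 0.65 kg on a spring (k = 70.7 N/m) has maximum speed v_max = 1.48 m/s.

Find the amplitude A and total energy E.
½mv²_max = ½kA² → A = v_max√(m/k) = 1.48×√(0.65/70.7) = 0.1419 m = 14.19 cm
E = ½mv²_max = ½×0.65×1.48² = 0.7119 J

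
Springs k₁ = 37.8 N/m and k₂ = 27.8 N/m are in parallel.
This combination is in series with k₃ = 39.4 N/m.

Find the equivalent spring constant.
k₁₂ = k₁ + k₂ = 65.6 N/m (parallel)
1/k_eq = 1/k₁₂ + 1/k₃ → k_eq = 24.62 N/m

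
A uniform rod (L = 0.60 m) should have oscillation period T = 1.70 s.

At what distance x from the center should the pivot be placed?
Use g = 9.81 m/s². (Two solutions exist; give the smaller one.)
T = 2π√((L²/12 + x²)/(gx)). Let c = T²g/(4π²) = 0.7181.
x² − cx + L²/12 = 0 → x = (c − √(c² − L²/3))/2 = 0.04454 m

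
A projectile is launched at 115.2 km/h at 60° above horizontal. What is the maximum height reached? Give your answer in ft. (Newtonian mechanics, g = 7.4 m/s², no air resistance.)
H = v₀²sin²(θ)/(2g) (with unit conversion) = 170.2 ft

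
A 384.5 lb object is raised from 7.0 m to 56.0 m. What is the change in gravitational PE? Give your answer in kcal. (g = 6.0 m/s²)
ΔPE = mg(h₂ − h₁) = 174.4 kg × 6.0 m/s² × (56 − 7) m = 5.128e+04 J = 12.26 kcal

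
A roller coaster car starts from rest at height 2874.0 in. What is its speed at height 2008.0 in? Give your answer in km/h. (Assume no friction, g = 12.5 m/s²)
mgh₁ = ½mv₂² + mgh₂ → v₂ = √(2g(h₁−h₂)) = √(2×12.5×(73−51)) = 23.45 m/s = 84.42 km/h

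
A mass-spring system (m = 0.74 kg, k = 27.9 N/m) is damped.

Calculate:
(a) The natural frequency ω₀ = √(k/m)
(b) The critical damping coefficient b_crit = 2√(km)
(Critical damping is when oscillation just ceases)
ω₀ = √(k/m) = √(27.9/0.74) = 6.14 rad/s
b_crit = 2√(km) = 2√(27.9×0.74) = 9.088 kg/s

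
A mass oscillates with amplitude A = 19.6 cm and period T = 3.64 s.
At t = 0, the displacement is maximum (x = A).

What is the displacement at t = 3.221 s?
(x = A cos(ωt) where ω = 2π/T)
ω = 2π/T = 2π/3.64 = 1.726 rad/s
x = A cos(ωt) = 19.6×cos(1.726×3.221) = 14.69 cm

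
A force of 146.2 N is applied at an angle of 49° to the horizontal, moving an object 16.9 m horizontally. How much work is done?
W = Fd cosθ = 146.2×16.9×cos(49°) = 1621.0 J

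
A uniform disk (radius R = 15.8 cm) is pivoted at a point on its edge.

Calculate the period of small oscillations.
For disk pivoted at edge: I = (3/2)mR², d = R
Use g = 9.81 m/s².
I/m = (3/2)R² = 0.03745 m²; d = R = 0.158 m
T = 2π√((3/2)R²/(gR)) = 2π√(3R/(2g)) = 0.9766 s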